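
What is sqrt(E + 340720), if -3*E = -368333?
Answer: sqrt(4171479)/3 ≈ 680.81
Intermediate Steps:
E = 368333/3 (E = -1/3*(-368333) = 368333/3 ≈ 1.2278e+5)
sqrt(E + 340720) = sqrt(368333/3 + 340720) = sqrt(1390493/3) = sqrt(4171479)/3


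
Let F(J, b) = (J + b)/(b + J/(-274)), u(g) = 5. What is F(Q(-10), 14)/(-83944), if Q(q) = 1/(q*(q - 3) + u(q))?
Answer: -259067/21735577948 ≈ -1.1919e-5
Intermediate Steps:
Q(q) = 1/(5 + q*(-3 + q)) (Q(q) = 1/(q*(q - 3) + 5) = 1/(q*(-3 + q) + 5) = 1/(5 + q*(-3 + q)))
F(J, b) = (J + b)/(b - J/274) (F(J, b) = (J + b)/(b + J*(-1/274)) = (J + b)/(b - J/274))
F(Q(-10), 14)/(-83944) = (274*(1/(5 + (-10)**2 - 3*(-10)) + 14)/(-1/(5 + (-10)**2 - 3*(-10)) + 274*14))/(-83944) = (274*(1/(5 + 100 + 30) + 14)/(-1/(5 + 100 + 30) + 3836))*(-1/83944) = (274*(1/135 + 14)/(-1/135 + 3836))*(-1/83944) = (274*(1/135 + 14)/(-1*1/135 + 3836))*(-1/83944) = (274*(1891/135)/(-1/135 + 3836))*(-1/83944) = (274*(1891/135)/(517859/135))*(-1/83944) = (274*(135/517859)*(1891/135))*(-1/83944) = (518134/517859)*(-1/83944) = -259067/21735577948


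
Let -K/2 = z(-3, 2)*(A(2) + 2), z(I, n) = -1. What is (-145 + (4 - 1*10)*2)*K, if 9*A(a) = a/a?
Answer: -5966/9 ≈ -662.89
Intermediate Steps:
A(a) = ⅑ (A(a) = (a/a)/9 = (⅑)*1 = ⅑)
K = 38/9 (K = -(-2)*(⅑ + 2) = -(-2)*19/9 = -2*(-19/9) = 38/9 ≈ 4.2222)
(-145 + (4 - 1*10)*2)*K = (-145 + (4 - 1*10)*2)*(38/9) = (-145 + (4 - 10)*2)*(38/9) = (-145 - 6*2)*(38/9) = (-145 - 12)*(38/9) = -157*38/9 = -5966/9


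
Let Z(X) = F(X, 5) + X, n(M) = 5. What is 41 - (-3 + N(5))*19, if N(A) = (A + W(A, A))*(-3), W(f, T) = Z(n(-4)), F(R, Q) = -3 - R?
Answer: 212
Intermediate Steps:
Z(X) = -3 (Z(X) = (-3 - X) + X = -3)
W(f, T) = -3
N(A) = 9 - 3*A (N(A) = (A - 3)*(-3) = (-3 + A)*(-3) = 9 - 3*A)
41 - (-3 + N(5))*19 = 41 - (-3 + (9 - 3*5))*19 = 41 - (-3 + (9 - 15))*19 = 41 - (-3 - 6)*19 = 41 - 1*(-9)*19 = 41 + 9*19 = 41 + 171 = 212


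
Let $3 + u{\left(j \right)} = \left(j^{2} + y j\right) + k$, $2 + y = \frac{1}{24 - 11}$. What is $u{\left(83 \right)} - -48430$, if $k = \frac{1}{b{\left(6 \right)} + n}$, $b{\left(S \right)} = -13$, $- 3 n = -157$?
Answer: $\frac{84609933}{1534} \approx 55156.0$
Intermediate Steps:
$n = \frac{157}{3}$ ($n = \left(- \frac{1}{3}\right) \left(-157\right) = \frac{157}{3} \approx 52.333$)
$y = - \frac{25}{13}$ ($y = -2 + \frac{1}{24 - 11} = -2 + \frac{1}{13} = - \frac{25}{13} \approx -1.9231$)
$k = \frac{3}{118}$ ($k = \frac{1}{-13 + \frac{157}{3}} = \frac{1}{\frac{118}{3}} = \frac{3}{118} \approx 0.025424$)
$u{\left(j \right)} = - \frac{351}{118} + j^{2} - \frac{25 j}{13}$ ($u{\left(j \right)} = -3 + \left(\left(j^{2} - \frac{25 j}{13}\right) + \frac{3}{118}\right) = -3 + \left(\frac{3}{118} + j^{2} - \frac{25 j}{13}\right) = - \frac{351}{118} + j^{2} - \frac{25 j}{13}$)
$u{\left(83 \right)} - -48430 = \left(- \frac{351}{118} + 83^{2} - \frac{2075}{13}\right) - -48430 = \left(- \frac{351}{118} + 6889 - \frac{2075}{13}\right) + 48430 = \frac{10318313}{1534} + 48430 = \frac{84609933}{1534}$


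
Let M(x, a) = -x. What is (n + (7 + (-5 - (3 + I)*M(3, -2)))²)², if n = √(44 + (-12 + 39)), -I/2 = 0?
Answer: (121 + √71)² ≈ 16751.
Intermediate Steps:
I = 0 (I = -2*0 = 0)
n = √71 (n = √(44 + 27) = √71 ≈ 8.4261)
(n + (7 + (-5 - (3 + I)*M(3, -2)))²)² = (√71 + (7 + (-5 - (3 + 0)*(-1*3)))²)² = (√71 + (7 + (-5 - 3*(-3)))²)² = (√71 + (7 + (-5 - 1*(-9)))²)² = (√71 + (7 + (-5 + 9))²)² = (√71 + (7 + 4)²)² = (√71 + 11²)² = (√71 + 121)² = (121 + √71)²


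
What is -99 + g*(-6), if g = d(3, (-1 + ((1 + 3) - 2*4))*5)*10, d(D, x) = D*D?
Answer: -639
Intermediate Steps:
d(D, x) = D²
g = 90 (g = 3²*10 = 9*10 = 90)
-99 + g*(-6) = -99 + 90*(-6) = -99 - 540 = -639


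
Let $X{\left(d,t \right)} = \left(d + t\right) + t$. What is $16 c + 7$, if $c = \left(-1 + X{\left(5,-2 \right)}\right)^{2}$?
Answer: $7$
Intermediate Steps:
$X{\left(d,t \right)} = d + 2 t$
$c = 0$ ($c = \left(-1 + \left(5 + 2 \left(-2\right)\right)\right)^{2} = \left(-1 + \left(5 - 4\right)\right)^{2} = \left(-1 + 1\right)^{2} = 0^{2} = 0$)
$16 c + 7 = 16 \cdot 0 + 7 = 0 + 7 = 7$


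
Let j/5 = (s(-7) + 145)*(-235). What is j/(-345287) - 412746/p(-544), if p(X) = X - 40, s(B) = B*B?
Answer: 71324475451/100823804 ≈ 707.42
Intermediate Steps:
s(B) = B²
p(X) = -40 + X
j = -227950 (j = 5*(((-7)² + 145)*(-235)) = 5*((49 + 145)*(-235)) = 5*(194*(-235)) = 5*(-45590) = -227950)
j/(-345287) - 412746/p(-544) = -227950/(-345287) - 412746/(-40 - 544) = -227950*(-1/345287) - 412746/(-584) = 227950/345287 - 412746*(-1/584) = 227950/345287 + 206373/292 = 71324475451/100823804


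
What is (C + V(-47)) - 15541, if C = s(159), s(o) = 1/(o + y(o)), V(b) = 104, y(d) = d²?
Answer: -392717279/25440 ≈ -15437.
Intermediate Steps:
s(o) = 1/(o + o²)
C = 1/25440 (C = 1/(159*(1 + 159)) = (1/159)/160 = (1/159)*(1/160) = 1/25440 ≈ 3.9308e-5)
(C + V(-47)) - 15541 = (1/25440 + 104) - 15541 = 2645761/25440 - 15541 = -392717279/25440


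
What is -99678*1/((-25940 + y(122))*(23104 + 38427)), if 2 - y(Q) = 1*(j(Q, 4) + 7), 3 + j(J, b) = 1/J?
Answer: 109556/1754423425 ≈ 6.2446e-5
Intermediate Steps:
j(J, b) = -3 + 1/J
y(Q) = -2 - 1/Q (y(Q) = 2 - ((-3 + 1/Q) + 7) = 2 - (4 + 1/Q) = 2 + (-4 - 1/Q) = -2 - 1/Q)
-99678*1/((-25940 + y(122))*(23104 + 38427)) = -99678*1/((-25940 + (-2 - 1/122))*(23104 + 38427)) = -99678*1/(61531*(-25940 + (-2 - 1*1/122))) = -99678*1/(61531*(-25940 + (-2 - 1/122))) = -99678*1/(61531*(-25940 - 245/122)) = -99678/(61531*(-3164925/122)) = -99678/(-194741000175/122) = -99678*(-122/194741000175) = 109556/1754423425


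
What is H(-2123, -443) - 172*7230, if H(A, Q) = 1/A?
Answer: -2640077881/2123 ≈ -1.2436e+6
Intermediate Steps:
H(-2123, -443) - 172*7230 = 1/(-2123) - 172*7230 = -1/2123 - 1*1243560 = -1/2123 - 1243560 = -2640077881/2123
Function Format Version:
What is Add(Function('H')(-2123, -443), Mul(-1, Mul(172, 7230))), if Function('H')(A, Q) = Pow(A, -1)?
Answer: Rational(-2640077881, 2123) ≈ -1.2436e+6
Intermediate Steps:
Add(Function('H')(-2123, -443), Mul(-1, Mul(172, 7230))) = Add(Pow(-2123, -1), Mul(-1, Mul(172, 7230))) = Add(Rational(-1, 2123), Mul(-1, 1243560)) = Add(Rational(-1, 2123), -1243560) = Rational(-2640077881, 2123)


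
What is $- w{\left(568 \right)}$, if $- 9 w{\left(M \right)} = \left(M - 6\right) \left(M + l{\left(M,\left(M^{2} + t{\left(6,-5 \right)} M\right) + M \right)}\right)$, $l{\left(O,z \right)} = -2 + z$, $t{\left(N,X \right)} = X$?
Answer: $\frac{180355916}{9} \approx 2.004 \cdot 10^{7}$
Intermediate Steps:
$w{\left(M \right)} = - \frac{\left(-6 + M\right) \left(-2 + M^{2} - 3 M\right)}{9}$ ($w{\left(M \right)} = - \frac{\left(M - 6\right) \left(M - \left(2 - M^{2} + 4 M\right)\right)}{9} = - \frac{\left(-6 + M\right) \left(M - \left(2 - M^{2} + 4 M\right)\right)}{9} = - \frac{\left(-6 + M\right) \left(-2 + M^{2} - 3 M\right)}{9}$)
$- w{\left(568 \right)} = - (- \frac{4}{3} + 568^{2} - \frac{9088}{9} - \frac{568^{3}}{9}) = - (- \frac{4}{3} + 322624 - \frac{9088}{9} - \frac{183250432}{9}) = \left(-1\right) \left(- \frac{180355916}{9}\right) = \frac{180355916}{9}$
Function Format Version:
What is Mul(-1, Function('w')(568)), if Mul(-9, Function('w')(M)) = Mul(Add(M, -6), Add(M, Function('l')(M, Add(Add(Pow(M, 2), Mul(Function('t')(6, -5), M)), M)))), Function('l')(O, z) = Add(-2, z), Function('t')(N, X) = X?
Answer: Rational(180355916, 9) ≈ 2.0040e+7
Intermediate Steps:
Function('w')(M) = Mul(Rational(-1, 9), Add(-6, M), Add(-2, Pow(M, 2), Mul(-3, M))) (Function('w')(M) = Mul(Rational(-1, 9), Mul(Add(M, -6), Add(M, Add(-2, Add(Add(Pow(M, 2), Mul(-5, M)), M))))) = Mul(Rational(-1, 9), Mul(Add(-6, M), Add(M, Add(-2, Add(Pow(M, 2), Mul(-4, M)))))) = Mul(Rational(-1, 9), Mul(Add(-6, M), Add(M, Add(-2, Pow(M, 2), Mul(-4, M))))) = Mul(Rational(-1, 9), Mul(Add(-6, M), Add(-2, Pow(M, 2), Mul(-3, M)))) = Mul(Rational(-1, 9), Add(-6, M), Add(-2, Pow(M, 2), Mul(-3, M))))
Mul(-1, Function('w')(568)) = Mul(-1, Add(Rational(-4, 3), Pow(568, 2), Mul(Rational(-16, 9), 568), Mul(Rational(-1, 9), Pow(568, 3)))) = Mul(-1, Add(Rational(-4, 3), 322624, Rational(-9088, 9), Mul(Rational(-1, 9), 183250432))) = Mul(-1, Add(Rational(-4, 3), 322624, Rational(-9088, 9), Rational(-183250432, 9))) = Mul(-1, Rational(-180355916, 9)) = Rational(180355916, 9)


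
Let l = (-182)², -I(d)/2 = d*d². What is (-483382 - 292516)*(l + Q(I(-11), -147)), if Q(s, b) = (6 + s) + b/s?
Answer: -36963065729993/1331 ≈ -2.7771e+10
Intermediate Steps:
I(d) = -2*d³ (I(d) = -2*d*d² = -2*d³)
Q(s, b) = 6 + s + b/s
l = 33124
(-483382 - 292516)*(l + Q(I(-11), -147)) = (-483382 - 292516)*(33124 + (6 - 2*(-11)³ - 147/((-2*(-11)³)))) = -775898*(33124 + (6 - 2*(-1331) - 147/((-2*(-1331))))) = -775898*(33124 + (6 + 2662 - 147/2662)) = -775898*(33124 + 7102069/2662) = -775898*95278157/2662 = -36963065729993/1331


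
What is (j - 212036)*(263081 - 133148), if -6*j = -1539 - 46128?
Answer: -53036441739/2 ≈ -2.6518e+10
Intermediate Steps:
j = 15889/2 (j = -(-1539 - 46128)/6 = -⅙*(-47667) = 15889/2 ≈ 7944.5)
(j - 212036)*(263081 - 133148) = (15889/2 - 212036)*(263081 - 133148) = -408183/2*129933 = -53036441739/2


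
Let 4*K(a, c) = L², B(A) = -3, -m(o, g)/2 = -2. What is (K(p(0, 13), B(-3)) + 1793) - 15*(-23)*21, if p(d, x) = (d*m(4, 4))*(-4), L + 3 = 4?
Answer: 36153/4 ≈ 9038.3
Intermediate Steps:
L = 1 (L = -3 + 4 = 1)
m(o, g) = 4 (m(o, g) = -2*(-2) = 4)
p(d, x) = -16*d (p(d, x) = (d*4)*(-4) = (4*d)*(-4) = -16*d)
K(a, c) = ¼ (K(a, c) = (¼)*1² = (¼)*1 = ¼)
(K(p(0, 13), B(-3)) + 1793) - 15*(-23)*21 = (¼ + 1793) - 15*(-23)*21 = 7173/4 + 345*21 = 7173/4 + 7245 = 36153/4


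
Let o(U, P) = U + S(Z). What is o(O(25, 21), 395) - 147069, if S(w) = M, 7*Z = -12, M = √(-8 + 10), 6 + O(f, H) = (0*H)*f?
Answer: -147075 + √2 ≈ -1.4707e+5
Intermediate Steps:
O(f, H) = -6 (O(f, H) = -6 + (0*H)*f = -6 + 0*f = -6 + 0 = -6)
M = √2 ≈ 1.4142
Z = -12/7 (Z = (⅐)*(-12) = -12/7 ≈ -1.7143)
S(w) = √2
o(U, P) = U + √2
o(O(25, 21), 395) - 147069 = (-6 + √2) - 147069 = -147075 + √2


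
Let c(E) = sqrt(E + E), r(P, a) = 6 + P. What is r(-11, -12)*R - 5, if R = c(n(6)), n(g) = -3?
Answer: -5 - 5*I*sqrt(6) ≈ -5.0 - 12.247*I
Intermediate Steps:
c(E) = sqrt(2)*sqrt(E) (c(E) = sqrt(2*E) = sqrt(2)*sqrt(E))
R = I*sqrt(6) (R = sqrt(2)*sqrt(-3) = sqrt(2)*(I*sqrt(3)) = I*sqrt(6) ≈ 2.4495*I)
r(-11, -12)*R - 5 = (6 - 11)*(I*sqrt(6)) - 5 = -5*I*sqrt(6) - 5 = -5 - 5*I*sqrt(6)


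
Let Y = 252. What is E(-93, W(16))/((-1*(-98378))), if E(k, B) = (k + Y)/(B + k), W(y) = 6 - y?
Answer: -159/10132934 ≈ -1.5691e-5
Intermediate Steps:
E(k, B) = (252 + k)/(B + k) (E(k, B) = (k + 252)/(B + k) = (252 + k)/(B + k))
E(-93, W(16))/((-1*(-98378))) = ((252 - 93)/((6 - 1*16) - 93))/((-1*(-98378))) = (159/((6 - 16) - 93))/98378 = (159/(-10 - 93))*(1/98378) = (159/(-103))*(1/98378) = -1/103*159*(1/98378) = -159/103*1/98378 = -159/10132934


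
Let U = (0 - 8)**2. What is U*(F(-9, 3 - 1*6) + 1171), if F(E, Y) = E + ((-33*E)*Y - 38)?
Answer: 14912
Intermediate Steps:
F(E, Y) = -38 + E - 33*E*Y (F(E, Y) = E + (-33*E*Y - 38) = E + (-38 - 33*E*Y) = -38 + E - 33*E*Y)
U = 64 (U = (-8)**2 = 64)
U*(F(-9, 3 - 1*6) + 1171) = 64*((-38 - 9 - 33*(-9)*(3 - 1*6)) + 1171) = 64*((-38 - 9 - 33*(-9)*(3 - 6)) + 1171) = 64*((-38 - 9 - 33*(-9)*(-3)) + 1171) = 64*((-38 - 9 - 891) + 1171) = 64*(-938 + 1171) = 64*233 = 14912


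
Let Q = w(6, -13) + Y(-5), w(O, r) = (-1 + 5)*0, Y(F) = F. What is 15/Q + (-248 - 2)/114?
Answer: -296/57 ≈ -5.1930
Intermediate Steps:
w(O, r) = 0 (w(O, r) = 4*0 = 0)
Q = -5 (Q = 0 - 5 = -5)
15/Q + (-248 - 2)/114 = 15/(-5) + (-248 - 2)/114 = 15*(-⅕) - 250*1/114 = -3 - 125/57 = -296/57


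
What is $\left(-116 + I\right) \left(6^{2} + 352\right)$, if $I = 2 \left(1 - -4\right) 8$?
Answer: $-13968$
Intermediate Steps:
$I = 80$ ($I = 2 \left(1 + 4\right) 8 = 2 \cdot 5 \cdot 8 = 10 \cdot 8 = 80$)
$\left(-116 + I\right) \left(6^{2} + 352\right) = \left(-116 + 80\right) \left(6^{2} + 352\right) = - 36 \left(36 + 352\right) = \left(-36\right) 388 = -13968$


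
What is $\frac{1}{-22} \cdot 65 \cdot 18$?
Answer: $- \frac{585}{11} \approx -53.182$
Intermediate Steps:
$\frac{1}{-22} \cdot 65 \cdot 18 = \left(- \frac{1}{22}\right) 65 \cdot 18 = \left(- \frac{65}{22}\right) 18 = - \frac{585}{11}$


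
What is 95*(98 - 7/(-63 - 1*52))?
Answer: 214263/23 ≈ 9315.8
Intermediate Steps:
95*(98 - 7/(-63 - 1*52)) = 95*(98 - 7/(-63 - 52)) = 95*(98 - 7/(-115)) = 95*(98 - 7*(-1/115)) = 95*(98 + 7/115) = 95*(11277/115) = 214263/23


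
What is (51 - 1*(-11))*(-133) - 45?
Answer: -8291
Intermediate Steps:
(51 - 1*(-11))*(-133) - 45 = (51 + 11)*(-133) - 45 = 62*(-133) - 45 = -8246 - 45 = -8291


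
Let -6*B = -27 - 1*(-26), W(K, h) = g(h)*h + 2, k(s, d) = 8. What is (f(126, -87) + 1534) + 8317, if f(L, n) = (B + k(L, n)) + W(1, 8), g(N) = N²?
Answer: 62239/6 ≈ 10373.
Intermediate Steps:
W(K, h) = 2 + h³ (W(K, h) = h²*h + 2 = h³ + 2 = 2 + h³)
B = ⅙ (B = -(-27 - 1*(-26))/6 = -(-27 + 26)/6 = -⅙*(-1) = ⅙ ≈ 0.16667)
f(L, n) = 3133/6 (f(L, n) = (⅙ + 8) + (2 + 8³) = 49/6 + (2 + 512) = 49/6 + 514 = 3133/6)
(f(126, -87) + 1534) + 8317 = (3133/6 + 1534) + 8317 = 12337/6 + 8317 = 62239/6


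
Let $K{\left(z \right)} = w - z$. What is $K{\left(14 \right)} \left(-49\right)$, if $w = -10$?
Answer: $1176$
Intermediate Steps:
$K{\left(z \right)} = -10 - z$
$K{\left(14 \right)} \left(-49\right) = \left(-10 - 14\right) \left(-49\right) = \left(-24\right) \left(-49\right) = 1176$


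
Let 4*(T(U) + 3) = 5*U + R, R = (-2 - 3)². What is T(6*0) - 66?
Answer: -251/4 ≈ -62.750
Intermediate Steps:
R = 25 (R = (-5)² = 25)
T(U) = 13/4 + 5*U/4 (T(U) = -3 + (5*U + 25)/4 = -3 + (25 + 5*U)/4 = -3 + (25/4 + 5*U/4) = 13/4 + 5*U/4)
T(6*0) - 66 = (13/4 + 5*(6*0)/4) - 66 = (13/4 + (5/4)*0) - 66 = (13/4 + 0) - 66 = 13/4 - 66 = -251/4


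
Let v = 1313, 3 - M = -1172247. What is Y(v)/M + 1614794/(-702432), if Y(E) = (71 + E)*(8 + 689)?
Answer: -33759517849/22872942000 ≈ -1.4760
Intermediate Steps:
M = 1172250 (M = 3 - 1*(-1172247) = 3 + 1172247 = 1172250)
Y(E) = 49487 + 697*E (Y(E) = (71 + E)*697 = 49487 + 697*E)
Y(v)/M + 1614794/(-702432) = (49487 + 697*1313)/1172250 + 1614794/(-702432) = (49487 + 915161)*(1/1172250) + 1614794*(-1/702432) = 964648*(1/1172250) - 807397/351216 = 482324/586125 - 807397/351216 = -33759517849/22872942000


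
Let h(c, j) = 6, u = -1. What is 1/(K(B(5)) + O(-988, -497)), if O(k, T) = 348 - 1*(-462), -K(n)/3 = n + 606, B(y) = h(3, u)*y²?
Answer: -1/1458 ≈ -0.00068587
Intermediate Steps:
B(y) = 6*y²
K(n) = -1818 - 3*n (K(n) = -3*(n + 606) = -3*(606 + n) = -1818 - 3*n)
O(k, T) = 810 (O(k, T) = 348 + 462 = 810)
1/(K(B(5)) + O(-988, -497)) = 1/((-1818 - 18*5²) + 810) = 1/((-1818 - 18*25) + 810) = 1/((-1818 - 3*150) + 810) = 1/((-1818 - 450) + 810) = 1/(-2268 + 810) = 1/(-1458) = -1/1458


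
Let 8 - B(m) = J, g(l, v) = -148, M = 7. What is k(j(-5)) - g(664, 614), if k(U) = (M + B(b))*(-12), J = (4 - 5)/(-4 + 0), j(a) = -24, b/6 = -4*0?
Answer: -29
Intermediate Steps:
b = 0 (b = 6*(-4*0) = 6*0 = 0)
J = ¼ (J = -1/(-4) = -1*(-¼) = ¼ ≈ 0.25000)
B(m) = 31/4 (B(m) = 8 - 1*¼ = 8 - ¼ = 31/4)
k(U) = -177 (k(U) = (7 + 31/4)*(-12) = (59/4)*(-12) = -177)
k(j(-5)) - g(664, 614) = -177 - 1*(-148) = -177 + 148 = -29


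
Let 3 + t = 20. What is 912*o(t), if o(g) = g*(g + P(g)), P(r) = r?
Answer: 527136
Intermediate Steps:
t = 17 (t = -3 + 20 = 17)
o(g) = 2*g² (o(g) = g*(g + g) = g*(2*g) = 2*g²)
912*o(t) = 912*(2*17²) = 912*(2*289) = 912*578 = 527136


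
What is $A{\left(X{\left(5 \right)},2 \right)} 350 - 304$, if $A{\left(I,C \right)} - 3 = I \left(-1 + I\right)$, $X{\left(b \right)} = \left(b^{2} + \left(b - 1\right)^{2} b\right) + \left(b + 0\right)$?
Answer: $4197246$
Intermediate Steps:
$X{\left(b \right)} = b + b^{2} + b \left(-1 + b\right)^{2}$ ($X{\left(b \right)} = \left(b^{2} + \left(-1 + b\right)^{2} b\right) + b = \left(b^{2} + b \left(-1 + b\right)^{2}\right) + b = b + b^{2} + b \left(-1 + b\right)^{2}$)
$A{\left(I,C \right)} = 3 + I \left(-1 + I\right)$
$A{\left(X{\left(5 \right)},2 \right)} 350 - 304 = \left(3 + \left(5 \left(2 + 5^{2} - 5\right)\right)^{2} - 5 \left(2 + 5^{2} - 5\right)\right) 350 - 304 = \left(3 + \left(5 \left(2 + 25 - 5\right)\right)^{2} - 5 \left(2 + 25 - 5\right)\right) 350 - 304 = \left(3 + \left(5 \cdot 22\right)^{2} - 5 \cdot 22\right) 350 - 304 = \left(3 + 110^{2} - 110\right) 350 - 304 = \left(3 + 12100 - 110\right) 350 - 304 = 11993 \cdot 350 - 304 = 4197550 - 304 = 4197246$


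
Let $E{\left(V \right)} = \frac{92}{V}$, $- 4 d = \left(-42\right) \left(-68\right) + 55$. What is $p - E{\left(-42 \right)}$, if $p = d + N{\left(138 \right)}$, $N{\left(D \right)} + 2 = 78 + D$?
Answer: $- \frac{42971}{84} \approx -511.56$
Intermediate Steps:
$N{\left(D \right)} = 76 + D$ ($N{\left(D \right)} = -2 + \left(78 + D\right) = 76 + D$)
$d = - \frac{2911}{4}$ ($d = - \frac{\left(-42\right) \left(-68\right) + 55}{4} = - \frac{2856 + 55}{4} = \left(- \frac{1}{4}\right) 2911 = - \frac{2911}{4} \approx -727.75$)
$p = - \frac{2055}{4}$ ($p = - \frac{2911}{4} + \left(76 + 138\right) = - \frac{2911}{4} + 214 = - \frac{2055}{4} \approx -513.75$)
$p - E{\left(-42 \right)} = - \frac{2055}{4} - \frac{92}{-42} = - \frac{2055}{4} - 92 \left(- \frac{1}{42}\right) = - \frac{2055}{4} - - \frac{46}{21} = - \frac{2055}{4} + \frac{46}{21} = - \frac{42971}{84}$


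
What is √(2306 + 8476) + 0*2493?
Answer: 3*√1198 ≈ 103.84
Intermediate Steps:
√(2306 + 8476) + 0*2493 = √10782 + 0 = 3*√1198 + 0 = 3*√1198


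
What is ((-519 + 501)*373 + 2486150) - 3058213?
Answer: -578777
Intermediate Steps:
((-519 + 501)*373 + 2486150) - 3058213 = (-18*373 + 2486150) - 3058213 = (-6714 + 2486150) - 3058213 = 2479436 - 3058213 = -578777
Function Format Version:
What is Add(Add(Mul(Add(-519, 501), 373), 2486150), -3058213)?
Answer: -578777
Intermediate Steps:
Add(Add(Mul(Add(-519, 501), 373), 2486150), -3058213) = Add(Add(Mul(-18, 373), 2486150), -3058213) = Add(Add(-6714, 2486150), -3058213) = Add(2479436, -3058213) = -578777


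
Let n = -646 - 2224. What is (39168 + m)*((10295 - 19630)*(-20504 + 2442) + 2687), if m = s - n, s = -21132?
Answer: 3524991120042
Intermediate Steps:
n = -2870
m = -18262 (m = -21132 - 1*(-2870) = -21132 + 2870 = -18262)
(39168 + m)*((10295 - 19630)*(-20504 + 2442) + 2687) = (39168 - 18262)*((10295 - 19630)*(-20504 + 2442) + 2687) = 20906*(-9335*(-18062) + 2687) = 20906*(168608770 + 2687) = 20906*168611457 = 3524991120042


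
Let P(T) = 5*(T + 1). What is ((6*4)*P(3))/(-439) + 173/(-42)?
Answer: -96107/18438 ≈ -5.2124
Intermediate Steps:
P(T) = 5 + 5*T (P(T) = 5*(1 + T) = 5 + 5*T)
((6*4)*P(3))/(-439) + 173/(-42) = ((6*4)*(5 + 5*3))/(-439) + 173/(-42) = (24*(5 + 15))*(-1/439) + 173*(-1/42) = (24*20)*(-1/439) - 173/42 = 480*(-1/439) - 173/42 = -480/439 - 173/42 = -96107/18438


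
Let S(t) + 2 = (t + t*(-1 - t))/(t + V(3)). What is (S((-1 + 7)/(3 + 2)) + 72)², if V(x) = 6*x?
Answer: 7823209/1600 ≈ 4889.5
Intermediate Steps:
S(t) = -2 + (t + t*(-1 - t))/(18 + t) (S(t) = -2 + (t + t*(-1 - t))/(t + 6*3) = -2 + (t + t*(-1 - t))/(t + 18) = -2 + (t + t*(-1 - t))/(18 + t))
(S((-1 + 7)/(3 + 2)) + 72)² = ((-36 - ((-1 + 7)/(3 + 2))² - 2*(-1 + 7)/(3 + 2))/(18 + (-1 + 7)/(3 + 2)) + 72)² = ((-36 - (6/5)² - 12/5)/(18 + 6/5) + 72)² = ((-36 - (6*(⅕))² - 12/5)/(18 + 6*(⅕)) + 72)² = ((-36 - (6/5)² - 2*6/5)/(18 + 6/5) + 72)² = ((-36 - 1*36/25 - 12/5)/(96/5) + 72)² = (5*(-36 - 36/25 - 12/5)/96 + 72)² = ((5/96)*(-996/25) + 72)² = (-83/40 + 72)² = (2797/40)² = 7823209/1600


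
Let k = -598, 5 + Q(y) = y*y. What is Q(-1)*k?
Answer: 2392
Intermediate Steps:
Q(y) = -5 + y**2 (Q(y) = -5 + y*y = -5 + y**2)
Q(-1)*k = (-5 + (-1)**2)*(-598) = (-5 + 1)*(-598) = -4*(-598) = 2392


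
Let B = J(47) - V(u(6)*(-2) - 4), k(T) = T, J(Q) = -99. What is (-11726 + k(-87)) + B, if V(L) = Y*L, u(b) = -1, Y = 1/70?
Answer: -416919/35 ≈ -11912.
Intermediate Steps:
Y = 1/70 ≈ 0.014286
V(L) = L/70
B = -3464/35 (B = -99 - (-1*(-2) - 4)/70 = -99 - (2 - 4)/70 = -99 - (-2)/70 = -99 - 1*(-1/35) = -99 + 1/35 = -3464/35 ≈ -98.971)
(-11726 + k(-87)) + B = (-11726 - 87) - 3464/35 = -11813 - 3464/35 = -416919/35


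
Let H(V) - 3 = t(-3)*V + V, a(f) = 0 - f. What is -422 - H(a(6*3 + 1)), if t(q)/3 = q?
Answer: -577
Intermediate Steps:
a(f) = -f
t(q) = 3*q
H(V) = 3 - 8*V (H(V) = 3 + ((3*(-3))*V + V) = 3 + (-9*V + V) = 3 - 8*V)
-422 - H(a(6*3 + 1)) = -422 - (3 - (-8)*(6*3 + 1)) = -422 - (3 - (-8)*(18 + 1)) = -422 - (3 - (-8)*19) = -422 - (3 - 8*(-19)) = -422 - (3 + 152) = -422 - 1*155 = -422 - 155 = -577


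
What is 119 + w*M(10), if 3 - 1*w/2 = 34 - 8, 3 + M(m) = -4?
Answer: 441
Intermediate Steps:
M(m) = -7 (M(m) = -3 - 4 = -7)
w = -46 (w = 6 - 2*(34 - 8) = 6 - 2*26 = 6 - 52 = -46)
119 + w*M(10) = 119 - 46*(-7) = 119 + 322 = 441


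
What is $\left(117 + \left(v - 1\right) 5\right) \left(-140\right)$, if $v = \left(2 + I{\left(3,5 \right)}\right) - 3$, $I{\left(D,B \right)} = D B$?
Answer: $-25480$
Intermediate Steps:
$I{\left(D,B \right)} = B D$
$v = 14$ ($v = \left(2 + 5 \cdot 3\right) - 3 = \left(2 + 15\right) - 3 = 17 - 3 = 14$)
$\left(117 + \left(v - 1\right) 5\right) \left(-140\right) = \left(117 + \left(14 - 1\right) 5\right) \left(-140\right) = \left(117 + 13 \cdot 5\right) \left(-140\right) = \left(117 + 65\right) \left(-140\right) = 182 \left(-140\right) = -25480$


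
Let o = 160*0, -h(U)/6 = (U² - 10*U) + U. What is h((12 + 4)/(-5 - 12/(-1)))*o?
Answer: 0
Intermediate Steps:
h(U) = -6*U² + 54*U (h(U) = -6*((U² - 10*U) + U) = -6*(U² - 9*U) = -6*U² + 54*U)
o = 0
h((12 + 4)/(-5 - 12/(-1)))*o = (6*((12 + 4)/(-5 - 12/(-1)))*(9 - (12 + 4)/(-5 - 12/(-1))))*0 = (6*(16/(-5 - 12*(-1)))*(9 - 16/(-5 - 12*(-1))))*0 = (6*(16/(-5 + 12))*(9 - 16/(-5 + 12)))*0 = (6*(16/7)*(9 - 16/7))*0 = (6*(16/7)*(47/7))*0 = (4512/49)*0 = 0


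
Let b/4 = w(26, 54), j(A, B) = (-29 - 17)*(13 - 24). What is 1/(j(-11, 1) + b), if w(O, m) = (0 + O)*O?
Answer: 1/3210 ≈ 0.00031153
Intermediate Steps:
j(A, B) = 506 (j(A, B) = -46*(-11) = 506)
w(O, m) = O² (w(O, m) = O*O = O²)
b = 2704 (b = 4*26² = 4*676 = 2704)
1/(j(-11, 1) + b) = 1/(506 + 2704) = 1/3210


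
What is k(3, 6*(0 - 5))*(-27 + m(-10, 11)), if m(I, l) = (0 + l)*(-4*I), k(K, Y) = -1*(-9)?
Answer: 3717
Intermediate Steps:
k(K, Y) = 9
m(I, l) = -4*I*l (m(I, l) = l*(-4*I) = -4*I*l)
k(3, 6*(0 - 5))*(-27 + m(-10, 11)) = 9*(-27 - 4*(-10)*11) = 9*(-27 + 440) = 9*413 = 3717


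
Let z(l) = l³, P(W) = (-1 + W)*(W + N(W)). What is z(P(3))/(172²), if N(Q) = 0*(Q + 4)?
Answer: 27/3698 ≈ 0.0073012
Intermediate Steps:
N(Q) = 0 (N(Q) = 0*(4 + Q) = 0)
P(W) = W*(-1 + W) (P(W) = (-1 + W)*(W + 0) = (-1 + W)*W = W*(-1 + W))
z(P(3))/(172²) = (3*(-1 + 3))³/(172²) = (3*2)³/29584 = 6³*(1/29584) = 216*(1/29584) = 27/3698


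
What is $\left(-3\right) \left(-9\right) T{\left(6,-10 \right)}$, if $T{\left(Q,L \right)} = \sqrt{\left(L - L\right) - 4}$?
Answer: $54 i \approx 54.0 i$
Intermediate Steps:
$T{\left(Q,L \right)} = 2 i$ ($T{\left(Q,L \right)} = \sqrt{0 - 4} = \sqrt{-4} = 2 i$)
$\left(-3\right) \left(-9\right) T{\left(6,-10 \right)} = \left(-3\right) \left(-9\right) 2 i = 27 \cdot 2 i = 54 i$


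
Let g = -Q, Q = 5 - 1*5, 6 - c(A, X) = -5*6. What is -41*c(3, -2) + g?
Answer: -1476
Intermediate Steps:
c(A, X) = 36 (c(A, X) = 6 - (-5)*6 = 6 - 1*(-30) = 6 + 30 = 36)
Q = 0 (Q = 5 - 5 = 0)
g = 0 (g = -1*0 = 0)
-41*c(3, -2) + g = -1476 + 0 = -1476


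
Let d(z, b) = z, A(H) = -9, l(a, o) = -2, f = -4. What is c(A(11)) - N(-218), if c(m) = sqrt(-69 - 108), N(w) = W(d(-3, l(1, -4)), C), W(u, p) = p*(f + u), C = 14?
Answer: 98 + I*sqrt(177) ≈ 98.0 + 13.304*I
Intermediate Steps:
W(u, p) = p*(-4 + u)
N(w) = -98 (N(w) = 14*(-4 - 3) = 14*(-7) = -98)
c(m) = I*sqrt(177) (c(m) = sqrt(-177) = I*sqrt(177))
c(A(11)) - N(-218) = I*sqrt(177) - 1*(-98) = I*sqrt(177) + 98 = 98 + I*sqrt(177)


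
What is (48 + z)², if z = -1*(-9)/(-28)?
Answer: 1782225/784 ≈ 2273.2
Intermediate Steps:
z = -9/28 (z = 9*(-1/28) = -9/28 ≈ -0.32143)
(48 + z)² = (48 - 9/28)² = (1335/28)² = 1782225/784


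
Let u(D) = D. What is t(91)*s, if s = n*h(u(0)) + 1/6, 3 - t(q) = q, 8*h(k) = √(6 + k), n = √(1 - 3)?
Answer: -44/3 - 22*I*√3 ≈ -14.667 - 38.105*I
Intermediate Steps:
n = I*√2 (n = √(-2) = I*√2 ≈ 1.4142*I)
h(k) = √(6 + k)/8
t(q) = 3 - q
s = ⅙ + I*√3/4 (s = (I*√2)*(√(6 + 0)/8) + 1/6 = (I*√2)*(√6/8) + ⅙ = I*√3/4 + ⅙ = ⅙ + I*√3/4 ≈ 0.16667 + 0.43301*I)
t(91)*s = (3 - 1*91)*(⅙ + I*√3/4) = (3 - 91)*(⅙ + I*√3/4) = -88*(⅙ + I*√3/4) = -44/3 - 22*I*√3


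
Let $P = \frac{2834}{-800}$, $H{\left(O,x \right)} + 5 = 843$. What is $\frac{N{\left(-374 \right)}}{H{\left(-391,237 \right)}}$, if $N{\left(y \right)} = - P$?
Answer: $\frac{1417}{335200} \approx 0.0042273$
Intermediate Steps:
$H{\left(O,x \right)} = 838$ ($H{\left(O,x \right)} = -5 + 843 = 838$)
$P = - \frac{1417}{400}$ ($P = 2834 \left(- \frac{1}{800}\right) = - \frac{1417}{400} \approx -3.5425$)
$N{\left(y \right)} = \frac{1417}{400}$ ($N{\left(y \right)} = \left(-1\right) \left(- \frac{1417}{400}\right) = \frac{1417}{400}$)
$\frac{N{\left(-374 \right)}}{H{\left(-391,237 \right)}} = \frac{1417}{400 \cdot 838} = \frac{1417}{400} \cdot \frac{1}{838} = \frac{1417}{335200}$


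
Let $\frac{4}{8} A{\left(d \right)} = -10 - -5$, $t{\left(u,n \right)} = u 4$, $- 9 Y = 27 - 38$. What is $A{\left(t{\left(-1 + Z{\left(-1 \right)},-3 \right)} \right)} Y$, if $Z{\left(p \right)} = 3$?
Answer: $- \frac{110}{9} \approx -12.222$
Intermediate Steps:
$Y = \frac{11}{9}$ ($Y = - \frac{27 - 38}{9} = \left(- \frac{1}{9}\right) \left(-11\right) = \frac{11}{9} \approx 1.2222$)
$t{\left(u,n \right)} = 4 u$
$A{\left(d \right)} = -10$ ($A{\left(d \right)} = 2 \left(-10 - -5\right) = 2 \left(-10 + 5\right) = 2 \left(-5\right) = -10$)
$A{\left(t{\left(-1 + Z{\left(-1 \right)},-3 \right)} \right)} Y = \left(-10\right) \frac{11}{9} = - \frac{110}{9}$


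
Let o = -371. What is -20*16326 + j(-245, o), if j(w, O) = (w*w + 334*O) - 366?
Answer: -390775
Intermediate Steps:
j(w, O) = -366 + w² + 334*O (j(w, O) = (w² + 334*O) - 366 = -366 + w² + 334*O)
-20*16326 + j(-245, o) = -20*16326 + (-366 + (-245)² + 334*(-371)) = -326520 + (-366 + 60025 - 123914) = -326520 - 64255 = -390775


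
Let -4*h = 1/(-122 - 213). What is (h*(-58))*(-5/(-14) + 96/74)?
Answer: -24853/347060 ≈ -0.071610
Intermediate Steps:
h = 1/1340 (h = -1/(4*(-122 - 213)) = -¼/(-335) = -¼*(-1/335) = 1/1340 ≈ 0.00074627)
(h*(-58))*(-5/(-14) + 96/74) = ((1/1340)*(-58))*(-5/(-14) + 96/74) = -29*(-5*(-1/14) + 96*(1/74))/670 = -29*(5/14 + 48/37)/670 = -29/670*857/518 = -24853/347060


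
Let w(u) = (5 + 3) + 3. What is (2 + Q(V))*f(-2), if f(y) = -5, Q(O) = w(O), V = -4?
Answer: -65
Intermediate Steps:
w(u) = 11 (w(u) = 8 + 3 = 11)
Q(O) = 11
(2 + Q(V))*f(-2) = (2 + 11)*(-5) = 13*(-5) = -65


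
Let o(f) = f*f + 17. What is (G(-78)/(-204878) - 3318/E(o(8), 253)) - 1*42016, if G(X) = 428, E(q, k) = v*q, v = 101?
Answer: -11737331925560/279351153 ≈ -42016.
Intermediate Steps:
o(f) = 17 + f² (o(f) = f² + 17 = 17 + f²)
E(q, k) = 101*q
(G(-78)/(-204878) - 3318/E(o(8), 253)) - 1*42016 = (428/(-204878) - 3318*1/(101*(17 + 8²))) - 1*42016 = (428*(-1/204878) - 3318*1/(101*(17 + 64))) - 42016 = (-214/102439 - 3318/(101*81)) - 42016 = (-214/102439 - 3318/8181) - 42016 = (-214/102439 - 3318*1/8181) - 42016 = (-214/102439 - 1106/2727) - 42016 = -113881112/279351153 - 42016 = -11737331925560/279351153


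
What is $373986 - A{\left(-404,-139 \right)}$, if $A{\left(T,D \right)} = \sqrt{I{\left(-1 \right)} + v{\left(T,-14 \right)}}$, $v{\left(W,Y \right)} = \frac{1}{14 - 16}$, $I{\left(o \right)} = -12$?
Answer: $373986 - \frac{5 i \sqrt{2}}{2} \approx 3.7399 \cdot 10^{5} - 3.5355 i$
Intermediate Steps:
$v{\left(W,Y \right)} = - \frac{1}{2}$ ($v{\left(W,Y \right)} = \frac{1}{-2} = - \frac{1}{2}$)
$A{\left(T,D \right)} = \frac{5 i \sqrt{2}}{2}$ ($A{\left(T,D \right)} = \sqrt{-12 - \frac{1}{2}} = \sqrt{- \frac{25}{2}} = \frac{5 i \sqrt{2}}{2}$)
$373986 - A{\left(-404,-139 \right)} = 373986 - \frac{5 i \sqrt{2}}{2}$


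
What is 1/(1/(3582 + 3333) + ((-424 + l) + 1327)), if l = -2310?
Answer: -6915/9729404 ≈ -0.00071073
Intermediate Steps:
1/(1/(3582 + 3333) + ((-424 + l) + 1327)) = 1/(1/(3582 + 3333) + ((-424 - 2310) + 1327)) = 1/(1/6915 + (-2734 + 1327)) = 1/(1/6915 - 1407) = 1/(-9729404/6915) = -6915/9729404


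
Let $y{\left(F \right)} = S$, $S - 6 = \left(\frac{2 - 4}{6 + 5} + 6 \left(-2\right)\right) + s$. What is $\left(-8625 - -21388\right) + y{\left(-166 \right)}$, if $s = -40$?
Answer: $\frac{139885}{11} \approx 12717.0$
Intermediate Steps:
$S = - \frac{508}{11}$ ($S = 6 - \left(52 - \frac{2 - 4}{6 + 5}\right) = 6 - \left(52 + \frac{2}{11}\right) = 6 - \frac{574}{11} = - \frac{508}{11} \approx -46.182$)
$y{\left(F \right)} = - \frac{508}{11}$
$\left(-8625 - -21388\right) + y{\left(-166 \right)} = \left(-8625 - -21388\right) - \frac{508}{11} = \left(-8625 + 21388\right) - \frac{508}{11} = 12763 - \frac{508}{11} = \frac{139885}{11}$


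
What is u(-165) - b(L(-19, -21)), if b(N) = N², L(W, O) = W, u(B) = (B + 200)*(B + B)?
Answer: -11911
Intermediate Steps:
u(B) = 2*B*(200 + B) (u(B) = (200 + B)*(2*B) = 2*B*(200 + B))
u(-165) - b(L(-19, -21)) = 2*(-165)*(200 - 165) - 1*(-19)² = 2*(-165)*35 - 1*361 = -11550 - 361 = -11911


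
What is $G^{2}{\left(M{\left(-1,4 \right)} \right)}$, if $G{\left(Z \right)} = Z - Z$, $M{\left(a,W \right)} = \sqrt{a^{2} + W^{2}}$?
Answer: $0$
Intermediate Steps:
$M{\left(a,W \right)} = \sqrt{W^{2} + a^{2}}$
$G{\left(Z \right)} = 0$
$G^{2}{\left(M{\left(-1,4 \right)} \right)} = 0^{2} = 0$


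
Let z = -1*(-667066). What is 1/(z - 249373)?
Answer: 1/417693 ≈ 2.3941e-6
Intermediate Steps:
z = 667066
1/(z - 249373) = 1/(667066 - 249373) = 1/417693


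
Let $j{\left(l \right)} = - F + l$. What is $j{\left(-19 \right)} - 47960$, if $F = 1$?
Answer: $-47980$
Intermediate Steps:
$j{\left(l \right)} = -1 + l$ ($j{\left(l \right)} = \left(-1\right) 1 + l = -1 + l$)
$j{\left(-19 \right)} - 47960 = \left(-1 - 19\right) - 47960 = -20 - 47960 = -47980$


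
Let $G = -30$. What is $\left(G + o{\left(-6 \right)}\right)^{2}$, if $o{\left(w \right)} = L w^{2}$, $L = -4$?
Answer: $30276$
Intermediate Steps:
$o{\left(w \right)} = - 4 w^{2}$
$\left(G + o{\left(-6 \right)}\right)^{2} = \left(-30 - 4 \left(-6\right)^{2}\right)^{2} = \left(-30 - 144\right)^{2} = \left(-174\right)^{2} = 30276$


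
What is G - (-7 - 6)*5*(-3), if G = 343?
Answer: 148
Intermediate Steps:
G - (-7 - 6)*5*(-3) = 343 - (-7 - 6)*5*(-3) = 343 - (-13)*(-15) = 343 - 1*195 = 343 - 195 = 148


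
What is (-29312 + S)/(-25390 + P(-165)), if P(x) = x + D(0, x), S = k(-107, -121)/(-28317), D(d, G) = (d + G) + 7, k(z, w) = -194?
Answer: 830027710/728115021 ≈ 1.1400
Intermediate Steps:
D(d, G) = 7 + G + d (D(d, G) = (G + d) + 7 = 7 + G + d)
S = 194/28317 (S = -194/(-28317) = -194*(-1/28317) = 194/28317 ≈ 0.0068510)
P(x) = 7 + 2*x (P(x) = x + (7 + x + 0) = x + (7 + x) = 7 + 2*x)
(-29312 + S)/(-25390 + P(-165)) = (-29312 + 194/28317)/(-25390 + (7 + 2*(-165))) = -830027710/(28317*(-25390 + (7 - 330))) = -830027710/(28317*(-25390 - 323)) = -830027710/28317/(-25713) = -830027710/28317*(-1/25713) = 830027710/728115021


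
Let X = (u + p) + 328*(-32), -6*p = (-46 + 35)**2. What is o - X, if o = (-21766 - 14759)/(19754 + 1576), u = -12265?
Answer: 16196192/711 ≈ 22779.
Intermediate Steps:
p = -121/6 (p = -(-46 + 35)**2/6 = -1/6*(-11)**2 = -1/6*121 = -121/6 ≈ -20.167)
X = -136687/6 (X = (-12265 - 121/6) + 328*(-32) = -73711/6 - 10496 = -136687/6 ≈ -22781.)
o = -2435/1422 (o = -36525/21330 = -36525*1/21330 = -2435/1422 ≈ -1.7124)
o - X = -2435/1422 - 1*(-136687/6) = -2435/1422 + 136687/6 = 16196192/711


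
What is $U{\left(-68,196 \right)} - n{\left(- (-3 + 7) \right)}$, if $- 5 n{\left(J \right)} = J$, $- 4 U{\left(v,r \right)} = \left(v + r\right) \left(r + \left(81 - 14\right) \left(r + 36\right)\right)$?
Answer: $- \frac{2518404}{5} \approx -5.0368 \cdot 10^{5}$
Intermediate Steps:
$U{\left(v,r \right)} = - \frac{\left(2412 + 68 r\right) \left(r + v\right)}{4}$ ($U{\left(v,r \right)} = - \frac{\left(v + r\right) \left(r + \left(81 - 14\right) \left(r + 36\right)\right)}{4} = - \frac{\left(r + v\right) \left(r + 67 \left(36 + r\right)\right)}{4} = - \frac{\left(r + v\right) \left(r + \left(2412 + 67 r\right)\right)}{4} = - \frac{\left(r + v\right) \left(2412 + 68 r\right)}{4} = - \frac{\left(2412 + 68 r\right) \left(r + v\right)}{4}$)
$n{\left(J \right)} = - \frac{J}{5}$
$U{\left(-68,196 \right)} - n{\left(- (-3 + 7) \right)} = \left(\left(-603\right) 196 - -41004 - 17 \cdot 196^{2} - 3332 \left(-68\right)\right) - - \frac{\left(-1\right) \left(-3 + 7\right)}{5} = \left(-118188 + 41004 - 653072 + 226576\right) - - \frac{\left(-1\right) 4}{5} = \left(-118188 + 41004 - 653072 + 226576\right) - \left(- \frac{1}{5}\right) \left(-4\right) = -503680 - \frac{4}{5} = - \frac{2518404}{5}$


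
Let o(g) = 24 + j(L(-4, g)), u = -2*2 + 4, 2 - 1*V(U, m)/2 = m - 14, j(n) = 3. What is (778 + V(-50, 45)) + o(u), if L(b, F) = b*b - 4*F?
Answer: 747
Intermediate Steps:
L(b, F) = b² - 4*F
V(U, m) = 32 - 2*m (V(U, m) = 4 - 2*(m - 14) = 4 - 2*(-14 + m) = 4 + (28 - 2*m) = 32 - 2*m)
u = 0 (u = -4 + 4 = 0)
o(g) = 27 (o(g) = 24 + 3 = 27)
(778 + V(-50, 45)) + o(u) = (778 + (32 - 2*45)) + 27 = (778 + (32 - 90)) + 27 = (778 - 58) + 27 = 720 + 27 = 747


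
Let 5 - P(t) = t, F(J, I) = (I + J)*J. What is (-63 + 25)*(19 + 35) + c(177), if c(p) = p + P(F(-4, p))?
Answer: -1178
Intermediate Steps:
F(J, I) = J*(I + J)
P(t) = 5 - t
c(p) = -11 + 5*p (c(p) = p + (5 - (-4)*(p - 4)) = p + (5 - (-4)*(-4 + p)) = p + (5 - (16 - 4*p)) = p + (5 + (-16 + 4*p)) = p + (-11 + 4*p) = -11 + 5*p)
(-63 + 25)*(19 + 35) + c(177) = (-63 + 25)*(19 + 35) + (-11 + 5*177) = -38*54 + (-11 + 885) = -2052 + 874 = -1178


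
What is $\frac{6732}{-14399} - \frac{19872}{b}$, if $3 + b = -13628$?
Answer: $\frac{1039428}{1049587} \approx 0.99032$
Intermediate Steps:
$b = -13631$ ($b = -3 - 13628 = -13631$)
$\frac{6732}{-14399} - \frac{19872}{b} = \frac{6732}{-14399} - \frac{19872}{-13631} = 6732 \left(- \frac{1}{14399}\right) - - \frac{19872}{13631} = - \frac{36}{77} + \frac{19872}{13631} = \frac{1039428}{1049587}$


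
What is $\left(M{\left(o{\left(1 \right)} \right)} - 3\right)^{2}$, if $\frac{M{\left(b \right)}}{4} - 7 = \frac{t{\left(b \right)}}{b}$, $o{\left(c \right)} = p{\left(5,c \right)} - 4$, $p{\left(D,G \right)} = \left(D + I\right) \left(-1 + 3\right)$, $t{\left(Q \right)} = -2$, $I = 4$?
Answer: $\frac{29241}{49} \approx 596.75$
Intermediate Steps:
$p{\left(D,G \right)} = 8 + 2 D$ ($p{\left(D,G \right)} = \left(D + 4\right) \left(-1 + 3\right) = \left(4 + D\right) 2 = 8 + 2 D$)
$o{\left(c \right)} = 14$ ($o{\left(c \right)} = \left(8 + 2 \cdot 5\right) - 4 = \left(8 + 10\right) - 4 = 18 - 4 = 14$)
$M{\left(b \right)} = 28 - \frac{8}{b}$ ($M{\left(b \right)} = 28 + 4 \left(- \frac{2}{b}\right) = 28 - \frac{8}{b}$)
$\left(M{\left(o{\left(1 \right)} \right)} - 3\right)^{2} = \left(\left(28 - \frac{8}{14}\right) - 3\right)^{2} = \left(\left(28 - \frac{4}{7}\right) - 3\right)^{2} = \left(\frac{192}{7} - 3\right)^{2} = \left(\frac{171}{7}\right)^{2} = \frac{29241}{49}$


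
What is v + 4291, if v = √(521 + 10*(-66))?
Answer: 4291 + I*√139 ≈ 4291.0 + 11.79*I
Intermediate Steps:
v = I*√139 (v = √(521 - 660) = √(-139) = I*√139 ≈ 11.79*I)
v + 4291 = I*√139 + 4291 = 4291 + I*√139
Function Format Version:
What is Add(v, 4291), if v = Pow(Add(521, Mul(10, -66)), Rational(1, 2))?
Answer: Add(4291, Mul(I, Pow(139, Rational(1, 2)))) ≈ Add(4291.0, Mul(11.790, I))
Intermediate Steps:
v = Mul(I, Pow(139, Rational(1, 2))) (v = Pow(Add(521, -660), Rational(1, 2)) = Pow(-139, Rational(1, 2)) = Mul(I, Pow(139, Rational(1, 2))) ≈ Mul(11.790, I))
Add(v, 4291) = Add(Mul(I, Pow(139, Rational(1, 2))), 4291) = Add(4291, Mul(I, Pow(139, Rational(1, 2))))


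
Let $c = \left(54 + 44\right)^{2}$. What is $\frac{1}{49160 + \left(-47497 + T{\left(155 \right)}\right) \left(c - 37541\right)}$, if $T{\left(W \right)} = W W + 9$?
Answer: $\frac{1}{655534991} \approx 1.5255 \cdot 10^{-9}$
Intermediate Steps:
$T{\left(W \right)} = 9 + W^{2}$ ($T{\left(W \right)} = W^{2} + 9 = 9 + W^{2}$)
$c = 9604$ ($c = 98^{2} = 9604$)
$\frac{1}{49160 + \left(-47497 + T{\left(155 \right)}\right) \left(c - 37541\right)} = \frac{1}{49160 + \left(-47497 + \left(9 + 155^{2}\right)\right) \left(9604 - 37541\right)} = \frac{1}{49160 + \left(-47497 + \left(9 + 24025\right)\right) \left(-27937\right)} = \frac{1}{49160 + \left(-47497 + 24034\right) \left(-27937\right)} = \frac{1}{49160 - -655485831} = \frac{1}{49160 + 655485831} = \frac{1}{655534991}$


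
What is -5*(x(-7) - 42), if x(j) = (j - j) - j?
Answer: 175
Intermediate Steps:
x(j) = -j (x(j) = 0 - j = -j)
-5*(x(-7) - 42) = -5*(-1*(-7) - 42) = -5*(7 - 42) = -5*(-35) = 175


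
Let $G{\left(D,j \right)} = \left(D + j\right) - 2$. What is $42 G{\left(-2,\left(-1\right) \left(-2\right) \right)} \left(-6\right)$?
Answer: $504$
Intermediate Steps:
$G{\left(D,j \right)} = -2 + D + j$
$42 G{\left(-2,\left(-1\right) \left(-2\right) \right)} \left(-6\right) = 42 \left(-2 - 2 - -2\right) \left(-6\right) = 42 \left(-2 - 2 + 2\right) \left(-6\right) = 42 \left(-2\right) \left(-6\right) = \left(-84\right) \left(-6\right) = 504$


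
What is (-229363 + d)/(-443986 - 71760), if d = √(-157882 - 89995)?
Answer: 229363/515746 - I*√247877/515746 ≈ 0.44472 - 0.00096534*I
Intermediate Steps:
d = I*√247877 (d = √(-247877) = I*√247877 ≈ 497.87*I)
(-229363 + d)/(-443986 - 71760) = (-229363 + I*√247877)/(-443986 - 71760) = (-229363 + I*√247877)/(-515746) = (-229363 + I*√247877)*(-1/515746) = 229363/515746 - I*√247877/515746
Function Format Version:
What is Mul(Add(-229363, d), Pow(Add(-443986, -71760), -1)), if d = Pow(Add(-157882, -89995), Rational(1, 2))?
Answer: Add(Rational(229363, 515746), Mul(Rational(-1, 515746), I, Pow(247877, Rational(1, 2)))) ≈ Add(0.44472, Mul(-0.00096534, I))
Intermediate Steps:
d = Mul(I, Pow(247877, Rational(1, 2))) (d = Pow(-247877, Rational(1, 2)) = Mul(I, Pow(247877, Rational(1, 2))) ≈ Mul(497.87, I))
Mul(Add(-229363, d), Pow(Add(-443986, -71760), -1)) = Mul(Add(-229363, Mul(I, Pow(247877, Rational(1, 2)))), Pow(Add(-443986, -71760), -1)) = Mul(Add(-229363, Mul(I, Pow(247877, Rational(1, 2)))), Pow(-515746, -1)) = Mul(Add(-229363, Mul(I, Pow(247877, Rational(1, 2)))), Rational(-1, 515746)) = Add(Rational(229363, 515746), Mul(Rational(-1, 515746), I, Pow(247877, Rational(1, 2))))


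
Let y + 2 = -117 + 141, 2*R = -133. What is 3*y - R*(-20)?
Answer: -1264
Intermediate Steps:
R = -133/2 (R = (½)*(-133) = -133/2 ≈ -66.500)
y = 22 (y = -2 + (-117 + 141) = -2 + 24 = 22)
3*y - R*(-20) = 3*22 - (-133)*(-20)/2 = 66 - 1*1330 = 66 - 1330 = -1264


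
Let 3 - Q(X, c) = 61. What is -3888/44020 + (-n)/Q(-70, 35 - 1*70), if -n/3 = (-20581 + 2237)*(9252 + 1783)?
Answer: 3341547827112/319145 ≈ 1.0470e+7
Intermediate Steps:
Q(X, c) = -58 (Q(X, c) = 3 - 1*61 = 3 - 61 = -58)
n = 607278120 (n = -3*(-20581 + 2237)*(9252 + 1783) = -(-55032)*11035 = -3*(-202426040) = 607278120)
-3888/44020 + (-n)/Q(-70, 35 - 1*70) = -3888/44020 - 1*607278120/(-58) = -3888*1/44020 - 607278120*(-1/58) = -972/11005 + 303639060/29 = 3341547827112/319145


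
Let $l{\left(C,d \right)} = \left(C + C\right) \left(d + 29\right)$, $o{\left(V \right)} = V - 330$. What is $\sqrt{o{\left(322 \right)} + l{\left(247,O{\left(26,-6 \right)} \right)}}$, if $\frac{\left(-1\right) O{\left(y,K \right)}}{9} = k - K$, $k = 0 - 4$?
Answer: $\sqrt{5426} \approx 73.661$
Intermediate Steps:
$k = -4$
$o{\left(V \right)} = -330 + V$
$O{\left(y,K \right)} = 36 + 9 K$ ($O{\left(y,K \right)} = - 9 \left(-4 - K\right) = 36 + 9 K$)
$l{\left(C,d \right)} = 2 C \left(29 + d\right)$
$\sqrt{o{\left(322 \right)} + l{\left(247,O{\left(26,-6 \right)} \right)}} = \sqrt{\left(-330 + 322\right) + 2 \cdot 247 \left(29 + \left(36 + 9 \left(-6\right)\right)\right)} = \sqrt{-8 + 2 \cdot 247 \left(29 + \left(36 - 54\right)\right)} = \sqrt{-8 + 2 \cdot 247 \left(29 - 18\right)} = \sqrt{-8 + 2 \cdot 247 \cdot 11} = \sqrt{-8 + 5434} = \sqrt{5426}$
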